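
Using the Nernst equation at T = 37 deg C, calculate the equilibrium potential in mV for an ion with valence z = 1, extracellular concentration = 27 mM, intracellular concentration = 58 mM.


E = (RT/(zF)) * ln(C_out/C_in)
T = 37 + 273.15 = 310.15 K
E = (8.314 * 310.15 / (1 * 96485)) * ln(27/58)
E = -20.43 mV


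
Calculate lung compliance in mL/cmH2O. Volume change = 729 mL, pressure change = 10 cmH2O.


C = dV / dP
C = 729 / 10
C = 72.9 mL/cmH2O


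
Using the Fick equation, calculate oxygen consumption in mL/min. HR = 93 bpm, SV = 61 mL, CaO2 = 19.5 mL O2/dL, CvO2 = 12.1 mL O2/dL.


CO = HR*SV = 93*61/1000 = 5.673 L/min
a-v O2 diff = 19.5 - 12.1 = 7.4 mL/dL
VO2 = CO * (CaO2-CvO2) * 10 dL/L
VO2 = 5.673 * 7.4 * 10
VO2 = 419.8 mL/min


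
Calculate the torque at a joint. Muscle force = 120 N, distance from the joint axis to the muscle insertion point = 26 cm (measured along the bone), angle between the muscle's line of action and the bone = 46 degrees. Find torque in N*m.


Torque = F * d * sin(theta)   (moment arm = d*sin(theta))
d = 26 cm = 0.26 m
Torque = 120 * 0.26 * sin(46)
Torque = 22.44 N*m


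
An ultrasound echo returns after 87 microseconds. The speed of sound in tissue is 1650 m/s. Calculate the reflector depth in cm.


depth = c * t / 2
t = 87 us = 8.7000e-05 s
depth = 1650 * 8.7000e-05 / 2
depth = 0.071775 m = 7.1775 cm


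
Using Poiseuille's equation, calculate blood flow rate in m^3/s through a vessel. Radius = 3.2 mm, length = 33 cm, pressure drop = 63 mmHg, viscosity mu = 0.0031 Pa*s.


Q = pi*r^4*dP / (8*mu*L)
r = 0.0032 m, L = 0.33 m
dP = 63 mmHg = 8399.286 Pa
Q = 3.3809e-04 m^3/s


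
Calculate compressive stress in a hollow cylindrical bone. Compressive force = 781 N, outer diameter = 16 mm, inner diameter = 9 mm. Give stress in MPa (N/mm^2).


A = pi*(r_o^2 - r_i^2)
r_o = 8 mm, r_i = 4.5 mm
A = 137.445 mm^2
sigma = F/A = 781 / 137.445
sigma = 5.682 MPa


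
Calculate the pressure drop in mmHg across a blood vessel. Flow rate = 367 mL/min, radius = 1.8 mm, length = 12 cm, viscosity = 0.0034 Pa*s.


dP = 8*mu*L*Q / (pi*r^4)
Q = 367 mL/min = 6.11667e-06 m^3/s
dP = 605.376 Pa = 605.376 / 133.322 mmHg = 4.541 mmHg


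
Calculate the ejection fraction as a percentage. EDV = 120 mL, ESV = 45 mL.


SV = EDV - ESV = 120 - 45 = 75 mL
EF = SV/EDV * 100 = 75/120 * 100
EF = 62.5%


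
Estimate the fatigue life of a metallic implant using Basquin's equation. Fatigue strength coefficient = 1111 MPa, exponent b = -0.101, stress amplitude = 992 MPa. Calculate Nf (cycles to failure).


sigma_a = sigma_f' * (2Nf)^b
2Nf = (sigma_a/sigma_f')^(1/b)
2Nf = (992/1111)^(1/-0.101)
2Nf = 3.0700987
Nf = 1.535


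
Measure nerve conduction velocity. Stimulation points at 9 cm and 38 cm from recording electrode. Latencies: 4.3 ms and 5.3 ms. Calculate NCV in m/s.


Distance = (38 - 9) / 100 = 0.29 m
dt = (5.3 - 4.3) / 1000 = 0.001 s
NCV = dist / dt = 290 m/s


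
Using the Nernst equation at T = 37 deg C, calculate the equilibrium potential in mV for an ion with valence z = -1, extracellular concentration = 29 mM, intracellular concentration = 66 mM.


E = (RT/(zF)) * ln(C_out/C_in)
T = 37 + 273.15 = 310.15 K
E = (8.314 * 310.15 / (-1 * 96485)) * ln(29/66)
E = 21.98 mV


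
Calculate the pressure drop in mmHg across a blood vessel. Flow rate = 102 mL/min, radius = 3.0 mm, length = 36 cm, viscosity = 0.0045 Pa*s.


dP = 8*mu*L*Q / (pi*r^4)
Q = 102 mL/min = 1.7e-06 m^3/s
dP = 86.5803 Pa = 86.5803 / 133.322 mmHg = 0.6494 mmHg


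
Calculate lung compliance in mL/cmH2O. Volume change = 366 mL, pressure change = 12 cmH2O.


C = dV / dP
C = 366 / 12
C = 30.5 mL/cmH2O


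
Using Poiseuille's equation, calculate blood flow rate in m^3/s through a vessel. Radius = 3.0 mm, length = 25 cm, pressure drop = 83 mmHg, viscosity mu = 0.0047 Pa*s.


Q = pi*r^4*dP / (8*mu*L)
r = 0.003 m, L = 0.25 m
dP = 83 mmHg = 11065.726 Pa
Q = 2.9956e-04 m^3/s


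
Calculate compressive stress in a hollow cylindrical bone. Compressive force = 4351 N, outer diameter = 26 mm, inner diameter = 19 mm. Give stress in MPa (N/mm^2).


A = pi*(r_o^2 - r_i^2)
r_o = 13 mm, r_i = 9.5 mm
A = 247.4 mm^2
sigma = F/A = 4351 / 247.4
sigma = 17.59 MPa


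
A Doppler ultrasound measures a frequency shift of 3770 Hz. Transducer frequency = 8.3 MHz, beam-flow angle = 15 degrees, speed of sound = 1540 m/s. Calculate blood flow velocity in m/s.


v = fd * c / (2 * f0 * cos(theta))
v = 3770 * 1540 / (2 * 8.3000e+06 * cos(15))
v = 0.3621 m/s


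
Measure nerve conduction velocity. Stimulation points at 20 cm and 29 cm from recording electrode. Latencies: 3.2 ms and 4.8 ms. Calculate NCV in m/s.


Distance = (29 - 20) / 100 = 0.09 m
dt = (4.8 - 3.2) / 1000 = 0.0016 s
NCV = dist / dt = 56.25 m/s


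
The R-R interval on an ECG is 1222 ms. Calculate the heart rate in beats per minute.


HR = 60 / RR_interval(s)
RR = 1222 ms = 1.222 s
HR = 60 / 1.222 = 49.1 bpm


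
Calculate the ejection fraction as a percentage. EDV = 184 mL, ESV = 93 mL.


SV = EDV - ESV = 184 - 93 = 91 mL
EF = SV/EDV * 100 = 91/184 * 100
EF = 49.46%


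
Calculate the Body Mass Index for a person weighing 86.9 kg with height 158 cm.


BMI = weight / height^2
height = 158 cm = 1.58 m
BMI = 86.9 / 1.58^2
BMI = 34.81 kg/m^2


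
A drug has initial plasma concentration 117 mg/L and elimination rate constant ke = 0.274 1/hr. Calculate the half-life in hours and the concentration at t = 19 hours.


t_half = ln(2) / ke = 0.693147 / 0.274 = 2.53 hr
C(t) = C0 * exp(-ke*t) = 117 * exp(-0.274*19)
C(19) = 0.6416 mg/L


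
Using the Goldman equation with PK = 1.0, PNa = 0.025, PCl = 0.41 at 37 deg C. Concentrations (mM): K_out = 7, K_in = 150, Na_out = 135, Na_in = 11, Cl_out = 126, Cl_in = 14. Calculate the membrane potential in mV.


Vm = (RT/F)*ln((PK*Ko + PNa*Nao + PCl*Cli)/(PK*Ki + PNa*Nai + PCl*Clo))
Numer = 16.115, Denom = 201.935
Vm = -67.57 mV


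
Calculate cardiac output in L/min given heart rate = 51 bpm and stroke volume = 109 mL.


CO = HR * SV
CO = 51 * 109 / 1000
CO = 5.559 L/min


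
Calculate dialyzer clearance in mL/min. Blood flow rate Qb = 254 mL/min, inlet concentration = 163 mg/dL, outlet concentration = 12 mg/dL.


K = Qb * (Cb_in - Cb_out) / Cb_in
K = 254 * (163 - 12) / 163
K = 235.3 mL/min


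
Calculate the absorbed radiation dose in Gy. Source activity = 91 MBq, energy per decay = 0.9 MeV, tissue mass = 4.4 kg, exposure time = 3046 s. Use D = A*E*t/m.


A = 91 MBq = 9.1000e+07 Bq
E = 0.9 MeV = 1.4418e-13 J
D = A*E*t/m = 9.1000e+07*1.4418e-13*3046/4.4
D = 0.009083 Gy


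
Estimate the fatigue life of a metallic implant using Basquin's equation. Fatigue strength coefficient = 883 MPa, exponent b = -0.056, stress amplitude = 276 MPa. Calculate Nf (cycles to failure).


sigma_a = sigma_f' * (2Nf)^b
2Nf = (sigma_a/sigma_f')^(1/b)
2Nf = (276/883)^(1/-0.056)
2Nf = 1.0441886e+09
Nf = 5.2209e+08


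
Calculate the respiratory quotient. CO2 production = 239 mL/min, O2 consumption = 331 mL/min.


RQ = VCO2 / VO2
RQ = 239 / 331
RQ = 0.7221


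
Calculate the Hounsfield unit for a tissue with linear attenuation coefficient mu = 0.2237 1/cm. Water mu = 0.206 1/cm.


HU = ((mu_tissue - mu_water) / mu_water) * 1000
HU = ((0.2237 - 0.206) / 0.206) * 1000
HU = 85.92


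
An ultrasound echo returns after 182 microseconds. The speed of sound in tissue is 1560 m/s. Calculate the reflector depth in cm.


depth = c * t / 2
t = 182 us = 1.8200e-04 s
depth = 1560 * 1.8200e-04 / 2
depth = 0.14196 m = 14.196 cm


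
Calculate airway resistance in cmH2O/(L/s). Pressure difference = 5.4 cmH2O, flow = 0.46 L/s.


R = dP / flow
R = 5.4 / 0.46
R = 11.74 cmH2O/(L/s)


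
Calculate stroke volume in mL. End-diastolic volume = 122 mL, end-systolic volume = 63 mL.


SV = EDV - ESV
SV = 122 - 63
SV = 59 mL


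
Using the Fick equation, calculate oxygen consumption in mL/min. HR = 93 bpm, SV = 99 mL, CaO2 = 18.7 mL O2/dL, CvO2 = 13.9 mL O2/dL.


CO = HR*SV = 93*99/1000 = 9.207 L/min
a-v O2 diff = 18.7 - 13.9 = 4.8 mL/dL
VO2 = CO * (CaO2-CvO2) * 10 dL/L
VO2 = 9.207 * 4.8 * 10
VO2 = 441.9 mL/min


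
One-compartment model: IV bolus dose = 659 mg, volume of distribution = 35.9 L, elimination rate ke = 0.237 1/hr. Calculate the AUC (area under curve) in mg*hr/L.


C0 = Dose/Vd = 659/35.9 = 18.3565 mg/L
AUC = C0/ke = 18.3565/0.237
AUC = 77.45 mg*hr/L


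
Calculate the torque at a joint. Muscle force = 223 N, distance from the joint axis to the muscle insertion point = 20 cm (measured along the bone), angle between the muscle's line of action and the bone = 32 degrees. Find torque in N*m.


Torque = F * d * sin(theta)   (moment arm = d*sin(theta))
d = 20 cm = 0.2 m
Torque = 223 * 0.2 * sin(32)
Torque = 23.63 N*m


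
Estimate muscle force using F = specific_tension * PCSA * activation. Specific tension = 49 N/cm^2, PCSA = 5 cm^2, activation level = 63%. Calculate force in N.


F = sigma * PCSA * activation
F = 49 * 5 * 0.63
F = 154.3 N


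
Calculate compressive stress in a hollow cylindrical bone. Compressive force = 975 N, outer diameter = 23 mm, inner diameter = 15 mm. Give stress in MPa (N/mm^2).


A = pi*(r_o^2 - r_i^2)
r_o = 11.5 mm, r_i = 7.5 mm
A = 238.761 mm^2
sigma = F/A = 975 / 238.761
sigma = 4.084 MPa


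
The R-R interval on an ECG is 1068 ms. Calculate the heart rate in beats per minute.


HR = 60 / RR_interval(s)
RR = 1068 ms = 1.068 s
HR = 60 / 1.068 = 56.18 bpm


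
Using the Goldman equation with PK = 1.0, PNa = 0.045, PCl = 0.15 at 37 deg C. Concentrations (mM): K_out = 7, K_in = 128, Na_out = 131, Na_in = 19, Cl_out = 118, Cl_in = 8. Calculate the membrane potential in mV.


Vm = (RT/F)*ln((PK*Ko + PNa*Nao + PCl*Cli)/(PK*Ki + PNa*Nai + PCl*Clo))
Numer = 14.095, Denom = 146.555
Vm = -62.58 mV


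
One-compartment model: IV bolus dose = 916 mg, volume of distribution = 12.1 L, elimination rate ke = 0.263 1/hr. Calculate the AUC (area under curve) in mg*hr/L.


C0 = Dose/Vd = 916/12.1 = 75.7025 mg/L
AUC = C0/ke = 75.7025/0.263
AUC = 287.8 mg*hr/L


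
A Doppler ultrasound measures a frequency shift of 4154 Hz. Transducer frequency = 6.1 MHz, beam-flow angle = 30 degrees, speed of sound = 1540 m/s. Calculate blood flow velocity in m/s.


v = fd * c / (2 * f0 * cos(theta))
v = 4154 * 1540 / (2 * 6.1000e+06 * cos(30))
v = 0.6055 m/s


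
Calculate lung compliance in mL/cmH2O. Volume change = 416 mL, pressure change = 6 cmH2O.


C = dV / dP
C = 416 / 6
C = 69.33 mL/cmH2O


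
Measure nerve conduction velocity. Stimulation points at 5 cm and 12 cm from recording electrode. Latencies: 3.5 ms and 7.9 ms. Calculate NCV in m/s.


Distance = (12 - 5) / 100 = 0.07 m
dt = (7.9 - 3.5) / 1000 = 0.0044 s
NCV = dist / dt = 15.91 m/s


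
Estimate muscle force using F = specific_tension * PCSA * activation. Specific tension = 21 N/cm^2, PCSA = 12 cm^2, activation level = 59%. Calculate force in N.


F = sigma * PCSA * activation
F = 21 * 12 * 0.59
F = 148.7 N


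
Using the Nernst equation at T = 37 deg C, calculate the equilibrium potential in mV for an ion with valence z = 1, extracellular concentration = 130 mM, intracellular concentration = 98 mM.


E = (RT/(zF)) * ln(C_out/C_in)
T = 37 + 273.15 = 310.15 K
E = (8.314 * 310.15 / (1 * 96485)) * ln(130/98)
E = 7.552 mV


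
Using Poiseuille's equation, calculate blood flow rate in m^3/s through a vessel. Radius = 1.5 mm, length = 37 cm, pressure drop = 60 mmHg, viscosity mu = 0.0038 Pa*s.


Q = pi*r^4*dP / (8*mu*L)
r = 0.0015 m, L = 0.37 m
dP = 60 mmHg = 7999.32 Pa
Q = 1.1311e-05 m^3/s


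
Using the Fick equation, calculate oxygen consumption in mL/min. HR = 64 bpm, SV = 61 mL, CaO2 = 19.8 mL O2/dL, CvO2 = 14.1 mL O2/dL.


CO = HR*SV = 64*61/1000 = 3.904 L/min
a-v O2 diff = 19.8 - 14.1 = 5.7 mL/dL
VO2 = CO * (CaO2-CvO2) * 10 dL/L
VO2 = 3.904 * 5.7 * 10
VO2 = 222.5 mL/min


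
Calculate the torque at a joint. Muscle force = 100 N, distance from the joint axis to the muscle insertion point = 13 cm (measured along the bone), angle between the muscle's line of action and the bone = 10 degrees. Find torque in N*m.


Torque = F * d * sin(theta)   (moment arm = d*sin(theta))
d = 13 cm = 0.13 m
Torque = 100 * 0.13 * sin(10)
Torque = 2.257 N*m


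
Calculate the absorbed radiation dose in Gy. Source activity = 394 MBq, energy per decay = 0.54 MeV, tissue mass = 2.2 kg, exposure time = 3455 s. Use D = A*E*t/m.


A = 394 MBq = 3.9400e+08 Bq
E = 0.54 MeV = 8.6508e-14 J
D = A*E*t/m = 3.9400e+08*8.6508e-14*3455/2.2
D = 0.05353 Gy


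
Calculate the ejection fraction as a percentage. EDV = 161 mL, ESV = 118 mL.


SV = EDV - ESV = 161 - 118 = 43 mL
EF = SV/EDV * 100 = 43/161 * 100
EF = 26.71%


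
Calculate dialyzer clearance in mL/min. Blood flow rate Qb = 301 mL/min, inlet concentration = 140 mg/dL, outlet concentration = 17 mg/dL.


K = Qb * (Cb_in - Cb_out) / Cb_in
K = 301 * (140 - 17) / 140
K = 264.4 mL/min


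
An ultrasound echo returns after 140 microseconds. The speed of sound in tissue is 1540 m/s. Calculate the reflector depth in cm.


depth = c * t / 2
t = 140 us = 1.4000e-04 s
depth = 1540 * 1.4000e-04 / 2
depth = 0.1078 m = 10.78 cm


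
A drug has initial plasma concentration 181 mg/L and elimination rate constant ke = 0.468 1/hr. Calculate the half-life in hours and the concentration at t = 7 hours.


t_half = ln(2) / ke = 0.693147 / 0.468 = 1.481 hr
C(t) = C0 * exp(-ke*t) = 181 * exp(-0.468*7)
C(7) = 6.838 mg/L


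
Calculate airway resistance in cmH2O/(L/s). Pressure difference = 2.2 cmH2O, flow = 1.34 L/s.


R = dP / flow
R = 2.2 / 1.34
R = 1.642 cmH2O/(L/s)


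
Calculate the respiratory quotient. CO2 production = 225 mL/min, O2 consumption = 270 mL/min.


RQ = VCO2 / VO2
RQ = 225 / 270
RQ = 0.8333


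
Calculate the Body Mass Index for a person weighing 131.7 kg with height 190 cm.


BMI = weight / height^2
height = 190 cm = 1.9 m
BMI = 131.7 / 1.9^2
BMI = 36.48 kg/m^2


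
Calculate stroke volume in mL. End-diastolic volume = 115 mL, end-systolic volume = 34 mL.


SV = EDV - ESV
SV = 115 - 34
SV = 81 mL


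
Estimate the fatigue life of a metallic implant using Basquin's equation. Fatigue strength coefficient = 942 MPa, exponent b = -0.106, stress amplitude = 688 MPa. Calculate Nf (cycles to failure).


sigma_a = sigma_f' * (2Nf)^b
2Nf = (sigma_a/sigma_f')^(1/b)
2Nf = (688/942)^(1/-0.106)
2Nf = 19.381248
Nf = 9.691


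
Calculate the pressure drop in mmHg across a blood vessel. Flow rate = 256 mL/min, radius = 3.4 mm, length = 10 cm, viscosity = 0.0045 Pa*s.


dP = 8*mu*L*Q / (pi*r^4)
Q = 256 mL/min = 4.26667e-06 m^3/s
dP = 36.5869 Pa = 36.5869 / 133.322 mmHg = 0.2744 mmHg


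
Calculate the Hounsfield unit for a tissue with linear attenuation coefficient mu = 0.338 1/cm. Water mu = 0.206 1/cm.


HU = ((mu_tissue - mu_water) / mu_water) * 1000
HU = ((0.338 - 0.206) / 0.206) * 1000
HU = 640.8


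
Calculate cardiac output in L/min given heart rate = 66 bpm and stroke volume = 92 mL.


CO = HR * SV
CO = 66 * 92 / 1000
CO = 6.072 L/min


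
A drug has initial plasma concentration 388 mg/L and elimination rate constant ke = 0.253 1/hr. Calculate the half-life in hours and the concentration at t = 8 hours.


t_half = ln(2) / ke = 0.693147 / 0.253 = 2.74 hr
C(t) = C0 * exp(-ke*t) = 388 * exp(-0.253*8)
C(8) = 51.26 mg/L


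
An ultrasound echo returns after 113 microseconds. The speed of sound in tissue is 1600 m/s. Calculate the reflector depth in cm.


depth = c * t / 2
t = 113 us = 1.1300e-04 s
depth = 1600 * 1.1300e-04 / 2
depth = 0.0904 m = 9.04 cm


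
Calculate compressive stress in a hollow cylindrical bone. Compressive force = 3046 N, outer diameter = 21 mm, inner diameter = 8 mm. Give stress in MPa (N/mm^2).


A = pi*(r_o^2 - r_i^2)
r_o = 10.5 mm, r_i = 4 mm
A = 296.095 mm^2
sigma = F/A = 3046 / 296.095
sigma = 10.29 MPa


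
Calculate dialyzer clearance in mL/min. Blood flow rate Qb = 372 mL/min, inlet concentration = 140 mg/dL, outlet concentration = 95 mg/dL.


K = Qb * (Cb_in - Cb_out) / Cb_in
K = 372 * (140 - 95) / 140
K = 119.6 mL/min


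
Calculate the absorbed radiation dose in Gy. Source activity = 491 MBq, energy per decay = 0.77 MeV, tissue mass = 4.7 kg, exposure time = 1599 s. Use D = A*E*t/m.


A = 491 MBq = 4.9100e+08 Bq
E = 0.77 MeV = 1.23354e-13 J
D = A*E*t/m = 4.9100e+08*1.23354e-13*1599/4.7
D = 0.02061 Gy


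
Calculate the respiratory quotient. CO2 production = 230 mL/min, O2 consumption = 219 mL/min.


RQ = VCO2 / VO2
RQ = 230 / 219
RQ = 1.05


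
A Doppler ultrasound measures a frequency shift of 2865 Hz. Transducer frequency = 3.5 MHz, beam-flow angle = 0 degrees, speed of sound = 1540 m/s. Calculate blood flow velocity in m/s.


v = fd * c / (2 * f0 * cos(theta))
v = 2865 * 1540 / (2 * 3.5000e+06 * cos(0))
v = 0.6303 m/s


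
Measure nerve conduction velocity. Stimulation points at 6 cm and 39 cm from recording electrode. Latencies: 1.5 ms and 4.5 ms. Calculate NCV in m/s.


Distance = (39 - 6) / 100 = 0.33 m
dt = (4.5 - 1.5) / 1000 = 0.003 s
NCV = dist / dt = 110 m/s


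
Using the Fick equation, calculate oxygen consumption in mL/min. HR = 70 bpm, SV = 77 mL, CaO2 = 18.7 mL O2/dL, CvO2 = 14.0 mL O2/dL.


CO = HR*SV = 70*77/1000 = 5.39 L/min
a-v O2 diff = 18.7 - 14.0 = 4.7 mL/dL
VO2 = CO * (CaO2-CvO2) * 10 dL/L
VO2 = 5.39 * 4.7 * 10
VO2 = 253.3 mL/min


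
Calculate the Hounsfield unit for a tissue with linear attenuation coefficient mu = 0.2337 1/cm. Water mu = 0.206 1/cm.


HU = ((mu_tissue - mu_water) / mu_water) * 1000
HU = ((0.2337 - 0.206) / 0.206) * 1000
HU = 134.5


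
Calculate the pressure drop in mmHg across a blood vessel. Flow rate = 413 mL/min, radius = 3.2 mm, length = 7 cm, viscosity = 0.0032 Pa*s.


dP = 8*mu*L*Q / (pi*r^4)
Q = 413 mL/min = 6.88333e-06 m^3/s
dP = 37.4444 Pa = 37.4444 / 133.322 mmHg = 0.2809 mmHg


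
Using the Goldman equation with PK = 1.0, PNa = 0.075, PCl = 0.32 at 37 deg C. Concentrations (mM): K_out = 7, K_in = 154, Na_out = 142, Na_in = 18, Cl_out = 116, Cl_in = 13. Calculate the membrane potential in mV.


Vm = (RT/F)*ln((PK*Ko + PNa*Nao + PCl*Cli)/(PK*Ki + PNa*Nai + PCl*Clo))
Numer = 21.81, Denom = 192.47
Vm = -58.2 mV


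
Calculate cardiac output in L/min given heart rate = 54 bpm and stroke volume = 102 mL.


CO = HR * SV
CO = 54 * 102 / 1000
CO = 5.508 L/min


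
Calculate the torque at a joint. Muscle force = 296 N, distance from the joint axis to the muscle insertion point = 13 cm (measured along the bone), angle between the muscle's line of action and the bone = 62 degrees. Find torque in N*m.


Torque = F * d * sin(theta)   (moment arm = d*sin(theta))
d = 13 cm = 0.13 m
Torque = 296 * 0.13 * sin(62)
Torque = 33.98 N*m


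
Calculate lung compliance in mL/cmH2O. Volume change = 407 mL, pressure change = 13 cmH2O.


C = dV / dP
C = 407 / 13
C = 31.31 mL/cmH2O


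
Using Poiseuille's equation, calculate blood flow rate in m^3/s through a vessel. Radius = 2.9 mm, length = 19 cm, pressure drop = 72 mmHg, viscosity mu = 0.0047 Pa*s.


Q = pi*r^4*dP / (8*mu*L)
r = 0.0029 m, L = 0.19 m
dP = 72 mmHg = 9599.184 Pa
Q = 2.9856e-04 m^3/s


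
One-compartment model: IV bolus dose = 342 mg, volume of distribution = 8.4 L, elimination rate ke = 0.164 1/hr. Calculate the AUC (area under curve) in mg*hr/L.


C0 = Dose/Vd = 342/8.4 = 40.7143 mg/L
AUC = C0/ke = 40.7143/0.164
AUC = 248.3 mg*hr/L


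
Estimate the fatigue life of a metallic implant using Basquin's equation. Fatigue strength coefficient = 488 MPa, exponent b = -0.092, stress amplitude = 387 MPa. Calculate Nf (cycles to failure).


sigma_a = sigma_f' * (2Nf)^b
2Nf = (sigma_a/sigma_f')^(1/b)
2Nf = (387/488)^(1/-0.092)
2Nf = 12.43545
Nf = 6.218


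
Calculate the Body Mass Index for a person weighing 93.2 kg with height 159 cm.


BMI = weight / height^2
height = 159 cm = 1.59 m
BMI = 93.2 / 1.59^2
BMI = 36.87 kg/m^2


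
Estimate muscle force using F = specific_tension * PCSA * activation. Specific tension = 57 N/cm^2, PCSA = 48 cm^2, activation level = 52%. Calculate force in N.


F = sigma * PCSA * activation
F = 57 * 48 * 0.52
F = 1423 N


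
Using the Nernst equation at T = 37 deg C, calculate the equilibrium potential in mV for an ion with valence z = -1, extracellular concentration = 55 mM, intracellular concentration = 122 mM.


E = (RT/(zF)) * ln(C_out/C_in)
T = 37 + 273.15 = 310.15 K
E = (8.314 * 310.15 / (-1 * 96485)) * ln(55/122)
E = 21.29 mV


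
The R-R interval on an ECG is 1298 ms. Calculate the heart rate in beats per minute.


HR = 60 / RR_interval(s)
RR = 1298 ms = 1.298 s
HR = 60 / 1.298 = 46.22 bpm


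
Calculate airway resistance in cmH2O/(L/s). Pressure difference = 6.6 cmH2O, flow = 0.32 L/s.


R = dP / flow
R = 6.6 / 0.32
R = 20.62 cmH2O/(L/s)


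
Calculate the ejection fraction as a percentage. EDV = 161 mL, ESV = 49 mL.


SV = EDV - ESV = 161 - 49 = 112 mL
EF = SV/EDV * 100 = 112/161 * 100
EF = 69.57%


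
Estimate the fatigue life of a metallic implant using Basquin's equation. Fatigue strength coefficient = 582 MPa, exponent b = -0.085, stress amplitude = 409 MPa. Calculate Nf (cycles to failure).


sigma_a = sigma_f' * (2Nf)^b
2Nf = (sigma_a/sigma_f')^(1/b)
2Nf = (409/582)^(1/-0.085)
2Nf = 63.43795
Nf = 31.72


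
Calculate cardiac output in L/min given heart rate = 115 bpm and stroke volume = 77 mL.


CO = HR * SV
CO = 115 * 77 / 1000
CO = 8.855 L/min


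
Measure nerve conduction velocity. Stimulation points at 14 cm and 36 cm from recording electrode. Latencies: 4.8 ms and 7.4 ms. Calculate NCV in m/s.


Distance = (36 - 14) / 100 = 0.22 m
dt = (7.4 - 4.8) / 1000 = 0.0026 s
NCV = dist / dt = 84.62 m/s


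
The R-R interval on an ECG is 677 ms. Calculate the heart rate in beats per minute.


HR = 60 / RR_interval(s)
RR = 677 ms = 0.677 s
HR = 60 / 0.677 = 88.63 bpm


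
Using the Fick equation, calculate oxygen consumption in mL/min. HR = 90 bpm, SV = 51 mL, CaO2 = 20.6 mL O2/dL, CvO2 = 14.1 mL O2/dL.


CO = HR*SV = 90*51/1000 = 4.59 L/min
a-v O2 diff = 20.6 - 14.1 = 6.5 mL/dL
VO2 = CO * (CaO2-CvO2) * 10 dL/L
VO2 = 4.59 * 6.5 * 10
VO2 = 298.4 mL/min


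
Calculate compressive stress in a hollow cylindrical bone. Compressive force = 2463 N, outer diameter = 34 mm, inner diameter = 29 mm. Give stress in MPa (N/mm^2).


A = pi*(r_o^2 - r_i^2)
r_o = 17 mm, r_i = 14.5 mm
A = 247.4 mm^2
sigma = F/A = 2463 / 247.4
sigma = 9.956 MPa


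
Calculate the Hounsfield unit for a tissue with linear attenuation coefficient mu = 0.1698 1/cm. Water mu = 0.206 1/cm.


HU = ((mu_tissue - mu_water) / mu_water) * 1000
HU = ((0.1698 - 0.206) / 0.206) * 1000
HU = -175.7


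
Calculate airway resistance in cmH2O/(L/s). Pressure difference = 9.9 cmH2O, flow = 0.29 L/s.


R = dP / flow
R = 9.9 / 0.29
R = 34.14 cmH2O/(L/s)


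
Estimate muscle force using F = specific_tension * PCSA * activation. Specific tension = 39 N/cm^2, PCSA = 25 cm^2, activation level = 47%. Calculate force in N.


F = sigma * PCSA * activation
F = 39 * 25 * 0.47
F = 458.2 N


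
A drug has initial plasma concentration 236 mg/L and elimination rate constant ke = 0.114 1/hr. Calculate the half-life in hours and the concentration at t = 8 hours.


t_half = ln(2) / ke = 0.693147 / 0.114 = 6.08 hr
C(t) = C0 * exp(-ke*t) = 236 * exp(-0.114*8)
C(8) = 94.81 mg/L


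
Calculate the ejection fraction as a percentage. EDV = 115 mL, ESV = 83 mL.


SV = EDV - ESV = 115 - 83 = 32 mL
EF = SV/EDV * 100 = 32/115 * 100
EF = 27.83%


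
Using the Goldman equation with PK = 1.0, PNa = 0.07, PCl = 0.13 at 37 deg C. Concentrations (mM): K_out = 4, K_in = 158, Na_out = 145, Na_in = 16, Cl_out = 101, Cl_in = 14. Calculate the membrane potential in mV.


Vm = (RT/F)*ln((PK*Ko + PNa*Nao + PCl*Cli)/(PK*Ki + PNa*Nai + PCl*Clo))
Numer = 15.97, Denom = 172.25
Vm = -63.56 mV


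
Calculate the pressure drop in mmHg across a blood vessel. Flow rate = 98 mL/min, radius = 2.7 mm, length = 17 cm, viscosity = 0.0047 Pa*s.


dP = 8*mu*L*Q / (pi*r^4)
Q = 98 mL/min = 1.63333e-06 m^3/s
dP = 62.5325 Pa = 62.5325 / 133.322 mmHg = 0.469 mmHg


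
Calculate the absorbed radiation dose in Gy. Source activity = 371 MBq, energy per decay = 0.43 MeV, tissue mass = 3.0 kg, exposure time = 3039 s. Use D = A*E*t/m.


A = 371 MBq = 3.7100e+08 Bq
E = 0.43 MeV = 6.8886e-14 J
D = A*E*t/m = 3.7100e+08*6.8886e-14*3039/3.0
D = 0.02589 Gy


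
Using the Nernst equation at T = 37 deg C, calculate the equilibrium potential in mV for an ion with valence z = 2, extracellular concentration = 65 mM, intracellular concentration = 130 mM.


E = (RT/(zF)) * ln(C_out/C_in)
T = 37 + 273.15 = 310.15 K
E = (8.314 * 310.15 / (2 * 96485)) * ln(65/130)
E = -9.262 mV


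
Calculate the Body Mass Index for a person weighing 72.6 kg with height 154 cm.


BMI = weight / height^2
height = 154 cm = 1.54 m
BMI = 72.6 / 1.54^2
BMI = 30.61 kg/m^2


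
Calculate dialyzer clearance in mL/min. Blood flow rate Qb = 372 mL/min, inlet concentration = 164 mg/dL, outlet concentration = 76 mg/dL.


K = Qb * (Cb_in - Cb_out) / Cb_in
K = 372 * (164 - 76) / 164
K = 199.6 mL/min


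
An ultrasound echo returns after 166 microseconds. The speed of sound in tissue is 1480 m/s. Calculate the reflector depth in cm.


depth = c * t / 2
t = 166 us = 1.6600e-04 s
depth = 1480 * 1.6600e-04 / 2
depth = 0.12284 m = 12.284 cm


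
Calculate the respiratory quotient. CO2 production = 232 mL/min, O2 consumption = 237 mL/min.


RQ = VCO2 / VO2
RQ = 232 / 237
RQ = 0.9789


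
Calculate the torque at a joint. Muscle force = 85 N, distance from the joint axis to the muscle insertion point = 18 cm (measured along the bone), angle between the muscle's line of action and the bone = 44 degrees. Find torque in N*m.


Torque = F * d * sin(theta)   (moment arm = d*sin(theta))
d = 18 cm = 0.18 m
Torque = 85 * 0.18 * sin(44)
Torque = 10.63 N*m


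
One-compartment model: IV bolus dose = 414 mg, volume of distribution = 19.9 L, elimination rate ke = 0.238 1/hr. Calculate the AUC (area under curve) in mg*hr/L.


C0 = Dose/Vd = 414/19.9 = 20.804 mg/L
AUC = C0/ke = 20.804/0.238
AUC = 87.41 mg*hr/L


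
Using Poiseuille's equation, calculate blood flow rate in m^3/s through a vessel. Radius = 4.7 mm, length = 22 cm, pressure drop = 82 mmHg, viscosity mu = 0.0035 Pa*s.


Q = pi*r^4*dP / (8*mu*L)
r = 0.0047 m, L = 0.22 m
dP = 82 mmHg = 10932.404 Pa
Q = 0.002721 m^3/s


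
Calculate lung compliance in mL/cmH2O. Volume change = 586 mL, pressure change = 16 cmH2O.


C = dV / dP
C = 586 / 16
C = 36.62 mL/cmH2O


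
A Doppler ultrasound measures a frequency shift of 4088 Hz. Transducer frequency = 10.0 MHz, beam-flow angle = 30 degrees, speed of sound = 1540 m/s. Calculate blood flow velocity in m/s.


v = fd * c / (2 * f0 * cos(theta))
v = 4088 * 1540 / (2 * 1.0000e+07 * cos(30))
v = 0.3635 m/s


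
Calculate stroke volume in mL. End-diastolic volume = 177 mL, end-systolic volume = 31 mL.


SV = EDV - ESV
SV = 177 - 31
SV = 146 mL


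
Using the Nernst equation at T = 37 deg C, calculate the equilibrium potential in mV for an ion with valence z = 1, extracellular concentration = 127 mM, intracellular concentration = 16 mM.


E = (RT/(zF)) * ln(C_out/C_in)
T = 37 + 273.15 = 310.15 K
E = (8.314 * 310.15 / (1 * 96485)) * ln(127/16)
E = 55.36 mV


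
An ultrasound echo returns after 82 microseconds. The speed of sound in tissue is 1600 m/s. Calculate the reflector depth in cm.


depth = c * t / 2
t = 82 us = 8.2000e-05 s
depth = 1600 * 8.2000e-05 / 2
depth = 0.0656 m = 6.56 cm


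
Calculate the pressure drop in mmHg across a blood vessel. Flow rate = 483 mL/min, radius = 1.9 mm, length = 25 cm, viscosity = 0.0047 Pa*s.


dP = 8*mu*L*Q / (pi*r^4)
Q = 483 mL/min = 8.05e-06 m^3/s
dP = 1848.24 Pa = 1848.24 / 133.322 mmHg = 13.86 mmHg


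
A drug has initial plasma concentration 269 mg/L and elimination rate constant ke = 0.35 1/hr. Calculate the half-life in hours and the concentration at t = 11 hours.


t_half = ln(2) / ke = 0.693147 / 0.35 = 1.98 hr
C(t) = C0 * exp(-ke*t) = 269 * exp(-0.35*11)
C(11) = 5.724 mg/L


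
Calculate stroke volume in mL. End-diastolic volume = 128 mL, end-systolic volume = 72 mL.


SV = EDV - ESV
SV = 128 - 72
SV = 56 mL


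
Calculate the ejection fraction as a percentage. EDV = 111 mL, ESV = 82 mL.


SV = EDV - ESV = 111 - 82 = 29 mL
EF = SV/EDV * 100 = 29/111 * 100
EF = 26.13%


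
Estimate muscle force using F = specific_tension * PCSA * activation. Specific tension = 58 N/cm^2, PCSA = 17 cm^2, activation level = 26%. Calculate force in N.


F = sigma * PCSA * activation
F = 58 * 17 * 0.26
F = 256.4 N


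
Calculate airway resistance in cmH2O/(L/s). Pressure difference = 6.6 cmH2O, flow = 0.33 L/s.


R = dP / flow
R = 6.6 / 0.33
R = 20 cmH2O/(L/s)


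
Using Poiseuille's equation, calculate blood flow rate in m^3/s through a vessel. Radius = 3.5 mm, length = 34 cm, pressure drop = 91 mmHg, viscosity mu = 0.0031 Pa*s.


Q = pi*r^4*dP / (8*mu*L)
r = 0.0035 m, L = 0.34 m
dP = 91 mmHg = 12132.302 Pa
Q = 6.7832e-04 m^3/s


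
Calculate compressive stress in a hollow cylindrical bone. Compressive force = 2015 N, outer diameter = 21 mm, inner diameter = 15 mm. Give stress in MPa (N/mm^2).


A = pi*(r_o^2 - r_i^2)
r_o = 10.5 mm, r_i = 7.5 mm
A = 169.646 mm^2
sigma = F/A = 2015 / 169.646
sigma = 11.88 MPa


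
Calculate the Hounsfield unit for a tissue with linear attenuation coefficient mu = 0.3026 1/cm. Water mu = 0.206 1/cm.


HU = ((mu_tissue - mu_water) / mu_water) * 1000
HU = ((0.3026 - 0.206) / 0.206) * 1000
HU = 468.9


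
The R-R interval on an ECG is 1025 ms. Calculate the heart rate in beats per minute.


HR = 60 / RR_interval(s)
RR = 1025 ms = 1.025 s
HR = 60 / 1.025 = 58.54 bpm


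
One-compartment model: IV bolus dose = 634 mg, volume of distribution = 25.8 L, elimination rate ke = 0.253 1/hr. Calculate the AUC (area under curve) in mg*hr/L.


C0 = Dose/Vd = 634/25.8 = 24.5736 mg/L
AUC = C0/ke = 24.5736/0.253
AUC = 97.13 mg*hr/L


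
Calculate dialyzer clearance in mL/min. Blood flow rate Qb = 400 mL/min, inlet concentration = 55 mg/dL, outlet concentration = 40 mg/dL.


K = Qb * (Cb_in - Cb_out) / Cb_in
K = 400 * (55 - 40) / 55
K = 109.1 mL/min


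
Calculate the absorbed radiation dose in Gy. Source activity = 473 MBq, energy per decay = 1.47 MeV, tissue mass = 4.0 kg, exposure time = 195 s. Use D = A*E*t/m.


A = 473 MBq = 4.7300e+08 Bq
E = 1.47 MeV = 2.35494e-13 J
D = A*E*t/m = 4.7300e+08*2.35494e-13*195/4.0
D = 0.00543 Gy


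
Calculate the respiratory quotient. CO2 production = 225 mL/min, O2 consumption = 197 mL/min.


RQ = VCO2 / VO2
RQ = 225 / 197
RQ = 1.142


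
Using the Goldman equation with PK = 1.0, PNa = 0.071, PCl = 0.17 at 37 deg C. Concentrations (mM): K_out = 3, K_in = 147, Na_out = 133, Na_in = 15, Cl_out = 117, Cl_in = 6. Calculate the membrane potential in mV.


Vm = (RT/F)*ln((PK*Ko + PNa*Nao + PCl*Cli)/(PK*Ki + PNa*Nai + PCl*Clo))
Numer = 13.463, Denom = 167.955
Vm = -67.45 mV


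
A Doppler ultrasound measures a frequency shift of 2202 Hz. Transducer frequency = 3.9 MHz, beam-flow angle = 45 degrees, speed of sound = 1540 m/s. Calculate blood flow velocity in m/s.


v = fd * c / (2 * f0 * cos(theta))
v = 2202 * 1540 / (2 * 3.9000e+06 * cos(45))
v = 0.6148 m/s


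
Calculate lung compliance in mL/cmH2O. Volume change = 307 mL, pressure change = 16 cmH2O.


C = dV / dP
C = 307 / 16
C = 19.19 mL/cmH2O


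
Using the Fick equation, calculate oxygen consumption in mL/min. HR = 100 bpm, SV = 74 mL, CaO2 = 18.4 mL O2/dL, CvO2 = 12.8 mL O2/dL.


CO = HR*SV = 100*74/1000 = 7.4 L/min
a-v O2 diff = 18.4 - 12.8 = 5.6 mL/dL
VO2 = CO * (CaO2-CvO2) * 10 dL/L
VO2 = 7.4 * 5.6 * 10
VO2 = 414.4 mL/min


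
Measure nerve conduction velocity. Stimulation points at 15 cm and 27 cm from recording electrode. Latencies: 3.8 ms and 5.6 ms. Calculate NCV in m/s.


Distance = (27 - 15) / 100 = 0.12 m
dt = (5.6 - 3.8) / 1000 = 0.0018 s
NCV = dist / dt = 66.67 m/s


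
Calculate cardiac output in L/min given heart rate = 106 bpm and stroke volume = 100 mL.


CO = HR * SV
CO = 106 * 100 / 1000
CO = 10.6 L/min


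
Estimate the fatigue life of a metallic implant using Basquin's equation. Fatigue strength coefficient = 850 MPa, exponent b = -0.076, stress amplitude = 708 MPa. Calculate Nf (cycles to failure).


sigma_a = sigma_f' * (2Nf)^b
2Nf = (sigma_a/sigma_f')^(1/b)
2Nf = (708/850)^(1/-0.076)
2Nf = 11.080217
Nf = 5.54


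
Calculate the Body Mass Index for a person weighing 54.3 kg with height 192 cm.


BMI = weight / height^2
height = 192 cm = 1.92 m
BMI = 54.3 / 1.92^2
BMI = 14.73 kg/m^2


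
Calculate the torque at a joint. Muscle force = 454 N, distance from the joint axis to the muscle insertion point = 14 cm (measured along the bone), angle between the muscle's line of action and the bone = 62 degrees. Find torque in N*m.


Torque = F * d * sin(theta)   (moment arm = d*sin(theta))
d = 14 cm = 0.14 m
Torque = 454 * 0.14 * sin(62)
Torque = 56.12 N*m


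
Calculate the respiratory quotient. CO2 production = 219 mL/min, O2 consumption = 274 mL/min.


RQ = VCO2 / VO2
RQ = 219 / 274
RQ = 0.7993


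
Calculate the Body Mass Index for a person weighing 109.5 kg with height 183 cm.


BMI = weight / height^2
height = 183 cm = 1.83 m
BMI = 109.5 / 1.83^2
BMI = 32.7 kg/m^2


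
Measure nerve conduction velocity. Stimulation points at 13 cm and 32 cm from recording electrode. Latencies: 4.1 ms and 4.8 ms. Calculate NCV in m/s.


Distance = (32 - 13) / 100 = 0.19 m
dt = (4.8 - 4.1) / 1000 = 7.0000e-04 s
NCV = dist / dt = 271.4 m/s


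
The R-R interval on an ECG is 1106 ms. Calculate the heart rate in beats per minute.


HR = 60 / RR_interval(s)
RR = 1106 ms = 1.106 s
HR = 60 / 1.106 = 54.25 bpm


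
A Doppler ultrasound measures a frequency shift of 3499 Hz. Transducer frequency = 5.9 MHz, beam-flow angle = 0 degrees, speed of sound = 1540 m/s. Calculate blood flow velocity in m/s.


v = fd * c / (2 * f0 * cos(theta))
v = 3499 * 1540 / (2 * 5.9000e+06 * cos(0))
v = 0.4566 m/s


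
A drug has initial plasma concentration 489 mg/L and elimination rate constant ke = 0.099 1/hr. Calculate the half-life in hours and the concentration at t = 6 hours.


t_half = ln(2) / ke = 0.693147 / 0.099 = 7.001 hr
C(t) = C0 * exp(-ke*t) = 489 * exp(-0.099*6)
C(6) = 270 mg/L


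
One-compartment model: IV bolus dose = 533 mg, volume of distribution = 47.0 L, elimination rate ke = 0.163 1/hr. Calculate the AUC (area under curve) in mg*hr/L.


C0 = Dose/Vd = 533/47.0 = 11.3404 mg/L
AUC = C0/ke = 11.3404/0.163
AUC = 69.57 mg*hr/L


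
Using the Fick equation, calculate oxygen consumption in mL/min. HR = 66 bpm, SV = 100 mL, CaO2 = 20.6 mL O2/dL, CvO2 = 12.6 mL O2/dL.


CO = HR*SV = 66*100/1000 = 6.6 L/min
a-v O2 diff = 20.6 - 12.6 = 8 mL/dL
VO2 = CO * (CaO2-CvO2) * 10 dL/L
VO2 = 6.6 * 8 * 10
VO2 = 528 mL/min


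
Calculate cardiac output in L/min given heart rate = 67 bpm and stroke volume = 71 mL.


CO = HR * SV
CO = 67 * 71 / 1000
CO = 4.757 L/min


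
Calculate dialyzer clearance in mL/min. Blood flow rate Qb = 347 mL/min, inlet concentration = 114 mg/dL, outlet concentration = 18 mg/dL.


K = Qb * (Cb_in - Cb_out) / Cb_in
K = 347 * (114 - 18) / 114
K = 292.2 mL/min


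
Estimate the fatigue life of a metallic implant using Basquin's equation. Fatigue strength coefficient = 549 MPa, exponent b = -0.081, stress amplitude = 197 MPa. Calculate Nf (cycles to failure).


sigma_a = sigma_f' * (2Nf)^b
2Nf = (sigma_a/sigma_f')^(1/b)
2Nf = (197/549)^(1/-0.081)
2Nf = 312706.75
Nf = 1.564e+05


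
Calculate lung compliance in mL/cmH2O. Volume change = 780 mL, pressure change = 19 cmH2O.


C = dV / dP
C = 780 / 19
C = 41.05 mL/cmH2O


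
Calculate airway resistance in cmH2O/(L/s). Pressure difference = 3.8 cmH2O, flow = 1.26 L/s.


R = dP / flow
R = 3.8 / 1.26
R = 3.016 cmH2O/(L/s)


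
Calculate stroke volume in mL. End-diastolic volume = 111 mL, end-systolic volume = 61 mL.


SV = EDV - ESV
SV = 111 - 61
SV = 50 mL


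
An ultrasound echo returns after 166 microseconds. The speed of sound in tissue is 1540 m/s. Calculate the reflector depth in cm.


depth = c * t / 2
t = 166 us = 1.6600e-04 s
depth = 1540 * 1.6600e-04 / 2
depth = 0.12782 m = 12.782 cm


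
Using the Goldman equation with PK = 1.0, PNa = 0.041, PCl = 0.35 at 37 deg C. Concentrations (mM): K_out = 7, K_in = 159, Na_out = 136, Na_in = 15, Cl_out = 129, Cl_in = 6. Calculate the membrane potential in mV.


Vm = (RT/F)*ln((PK*Ko + PNa*Nao + PCl*Cli)/(PK*Ki + PNa*Nai + PCl*Clo))
Numer = 14.676, Denom = 204.765
Vm = -70.44 mV


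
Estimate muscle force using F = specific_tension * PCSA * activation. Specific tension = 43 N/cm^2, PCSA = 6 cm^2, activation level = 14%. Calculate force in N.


F = sigma * PCSA * activation
F = 43 * 6 * 0.14
F = 36.12 N


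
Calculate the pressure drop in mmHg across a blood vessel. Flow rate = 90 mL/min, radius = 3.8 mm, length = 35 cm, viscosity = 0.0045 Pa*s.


dP = 8*mu*L*Q / (pi*r^4)
Q = 90 mL/min = 1.5e-06 m^3/s
dP = 28.8521 Pa = 28.8521 / 133.322 mmHg = 0.2164 mmHg


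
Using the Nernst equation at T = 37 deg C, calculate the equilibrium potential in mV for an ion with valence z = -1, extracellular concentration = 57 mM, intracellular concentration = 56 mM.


E = (RT/(zF)) * ln(C_out/C_in)
T = 37 + 273.15 = 310.15 K
E = (8.314 * 310.15 / (-1 * 96485)) * ln(57/56)
E = -0.473 mV


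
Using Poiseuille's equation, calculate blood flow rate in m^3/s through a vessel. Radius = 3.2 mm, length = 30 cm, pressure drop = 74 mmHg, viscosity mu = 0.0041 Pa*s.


Q = pi*r^4*dP / (8*mu*L)
r = 0.0032 m, L = 0.3 m
dP = 74 mmHg = 9865.828 Pa
Q = 3.3028e-04 m^3/s


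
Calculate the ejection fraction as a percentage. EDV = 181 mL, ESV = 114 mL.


SV = EDV - ESV = 181 - 114 = 67 mL
EF = SV/EDV * 100 = 67/181 * 100
EF = 37.02%


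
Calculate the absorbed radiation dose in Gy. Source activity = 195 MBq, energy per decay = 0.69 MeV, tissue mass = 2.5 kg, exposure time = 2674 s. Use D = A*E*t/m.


A = 195 MBq = 1.9500e+08 Bq
E = 0.69 MeV = 1.10538e-13 J
D = A*E*t/m = 1.9500e+08*1.10538e-13*2674/2.5
D = 0.02306 Gy


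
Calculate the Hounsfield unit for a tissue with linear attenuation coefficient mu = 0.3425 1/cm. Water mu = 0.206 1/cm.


HU = ((mu_tissue - mu_water) / mu_water) * 1000
HU = ((0.3425 - 0.206) / 0.206) * 1000
HU = 662.6


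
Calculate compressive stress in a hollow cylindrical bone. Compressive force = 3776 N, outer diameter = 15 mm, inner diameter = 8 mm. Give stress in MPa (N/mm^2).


A = pi*(r_o^2 - r_i^2)
r_o = 7.5 mm, r_i = 4 mm
A = 126.449 mm^2
sigma = F/A = 3776 / 126.449
sigma = 29.86 MPa


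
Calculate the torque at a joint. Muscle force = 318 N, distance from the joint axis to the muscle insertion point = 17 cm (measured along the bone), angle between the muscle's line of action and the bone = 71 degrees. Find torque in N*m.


Torque = F * d * sin(theta)   (moment arm = d*sin(theta))
d = 17 cm = 0.17 m
Torque = 318 * 0.17 * sin(71)
Torque = 51.11 N*m


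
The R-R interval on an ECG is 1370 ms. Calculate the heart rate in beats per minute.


HR = 60 / RR_interval(s)
RR = 1370 ms = 1.37 s
HR = 60 / 1.37 = 43.8 bpm


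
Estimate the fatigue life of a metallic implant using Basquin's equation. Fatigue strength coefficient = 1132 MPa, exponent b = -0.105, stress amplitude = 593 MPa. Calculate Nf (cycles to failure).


sigma_a = sigma_f' * (2Nf)^b
2Nf = (sigma_a/sigma_f')^(1/b)
2Nf = (593/1132)^(1/-0.105)
2Nf = 472.28808
Nf = 236.1
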